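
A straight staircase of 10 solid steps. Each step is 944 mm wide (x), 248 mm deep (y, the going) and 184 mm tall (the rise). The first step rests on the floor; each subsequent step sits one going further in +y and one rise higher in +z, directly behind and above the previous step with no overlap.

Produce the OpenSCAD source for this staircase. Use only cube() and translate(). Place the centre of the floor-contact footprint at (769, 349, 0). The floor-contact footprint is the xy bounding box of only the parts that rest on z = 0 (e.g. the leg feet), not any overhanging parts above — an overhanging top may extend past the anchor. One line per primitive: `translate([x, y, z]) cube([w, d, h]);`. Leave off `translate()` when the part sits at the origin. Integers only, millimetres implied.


translate([297, 225, 0]) cube([944, 248, 184]);
translate([297, 473, 184]) cube([944, 248, 184]);
translate([297, 721, 368]) cube([944, 248, 184]);
translate([297, 969, 552]) cube([944, 248, 184]);
translate([297, 1217, 736]) cube([944, 248, 184]);
translate([297, 1465, 920]) cube([944, 248, 184]);
translate([297, 1713, 1104]) cube([944, 248, 184]);
translate([297, 1961, 1288]) cube([944, 248, 184]);
translate([297, 2209, 1472]) cube([944, 248, 184]);
translate([297, 2457, 1656]) cube([944, 248, 184]);


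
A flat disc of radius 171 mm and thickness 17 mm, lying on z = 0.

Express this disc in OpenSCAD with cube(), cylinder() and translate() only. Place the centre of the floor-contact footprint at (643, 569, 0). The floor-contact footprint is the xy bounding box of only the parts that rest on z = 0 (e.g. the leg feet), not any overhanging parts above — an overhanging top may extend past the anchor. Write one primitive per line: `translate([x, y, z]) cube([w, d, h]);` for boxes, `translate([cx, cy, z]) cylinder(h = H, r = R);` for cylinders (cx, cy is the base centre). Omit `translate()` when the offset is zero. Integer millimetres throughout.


translate([643, 569, 0]) cylinder(h = 17, r = 171);


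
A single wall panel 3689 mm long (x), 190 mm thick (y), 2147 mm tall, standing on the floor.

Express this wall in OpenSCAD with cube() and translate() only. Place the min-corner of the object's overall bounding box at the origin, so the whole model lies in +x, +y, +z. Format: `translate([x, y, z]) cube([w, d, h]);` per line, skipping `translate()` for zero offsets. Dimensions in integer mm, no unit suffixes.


cube([3689, 190, 2147]);


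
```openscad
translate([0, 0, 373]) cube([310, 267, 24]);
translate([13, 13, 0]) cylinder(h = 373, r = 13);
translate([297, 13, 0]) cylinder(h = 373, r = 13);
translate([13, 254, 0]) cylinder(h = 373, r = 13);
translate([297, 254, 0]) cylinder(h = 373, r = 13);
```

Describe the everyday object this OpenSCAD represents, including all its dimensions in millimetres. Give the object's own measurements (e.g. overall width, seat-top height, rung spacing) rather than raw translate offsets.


A four-legged stool. The seat is a 310×267×24 mm slab whose top surface is at z = 397 mm; four round legs, each 26 mm in diameter, run from the floor (z = 0) to the underside of the seat, each leg's axis is inset half a diameter from the nearest pair of seat edges (so the leg's bounding box is flush with the corner).


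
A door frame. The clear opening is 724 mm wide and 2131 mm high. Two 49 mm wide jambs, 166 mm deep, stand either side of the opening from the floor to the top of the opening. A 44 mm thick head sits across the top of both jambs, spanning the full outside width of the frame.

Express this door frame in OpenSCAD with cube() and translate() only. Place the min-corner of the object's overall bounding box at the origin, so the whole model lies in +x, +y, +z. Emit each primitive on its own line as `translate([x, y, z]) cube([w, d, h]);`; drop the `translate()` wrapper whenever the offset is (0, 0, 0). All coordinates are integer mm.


cube([49, 166, 2131]);
translate([773, 0, 0]) cube([49, 166, 2131]);
translate([0, 0, 2131]) cube([822, 166, 44]);


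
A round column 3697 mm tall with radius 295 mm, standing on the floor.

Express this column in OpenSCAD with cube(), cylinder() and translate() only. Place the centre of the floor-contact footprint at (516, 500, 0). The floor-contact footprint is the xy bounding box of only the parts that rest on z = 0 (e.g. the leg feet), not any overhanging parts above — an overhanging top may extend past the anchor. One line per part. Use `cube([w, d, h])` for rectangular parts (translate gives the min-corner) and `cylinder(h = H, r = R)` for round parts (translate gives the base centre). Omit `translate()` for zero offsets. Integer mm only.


translate([516, 500, 0]) cylinder(h = 3697, r = 295);


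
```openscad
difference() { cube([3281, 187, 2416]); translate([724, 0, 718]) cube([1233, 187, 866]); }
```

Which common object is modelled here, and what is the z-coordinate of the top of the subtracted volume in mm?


A wall with a window opening. The window head height is 1584 mm.

A wall with a rectangular opening subtracted — a window. Sill at z = 718, opening 866 mm tall, so the head is at 718 + 866 = 1584 mm.


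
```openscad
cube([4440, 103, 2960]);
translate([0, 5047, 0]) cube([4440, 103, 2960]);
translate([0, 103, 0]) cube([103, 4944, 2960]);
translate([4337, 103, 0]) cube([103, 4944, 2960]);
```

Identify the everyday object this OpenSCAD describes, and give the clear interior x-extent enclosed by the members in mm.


A house (or room) frame. The interior width is 4234 mm.

Four 2960 mm walls enclosing a rectangle with no floor or roof — a room or house frame. Outside width is 4440 mm and wall thickness is 103 mm, so the interior width is 4440 − 2 × 103 = 4234 mm.


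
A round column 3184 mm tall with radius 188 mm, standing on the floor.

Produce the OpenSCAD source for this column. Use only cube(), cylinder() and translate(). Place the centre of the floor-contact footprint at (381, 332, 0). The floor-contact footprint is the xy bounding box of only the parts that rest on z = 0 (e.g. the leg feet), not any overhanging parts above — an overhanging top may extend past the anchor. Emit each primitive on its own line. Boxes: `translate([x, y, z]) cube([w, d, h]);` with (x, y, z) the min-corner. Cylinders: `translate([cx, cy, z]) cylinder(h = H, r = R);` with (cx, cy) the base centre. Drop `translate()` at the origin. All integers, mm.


translate([381, 332, 0]) cylinder(h = 3184, r = 188);


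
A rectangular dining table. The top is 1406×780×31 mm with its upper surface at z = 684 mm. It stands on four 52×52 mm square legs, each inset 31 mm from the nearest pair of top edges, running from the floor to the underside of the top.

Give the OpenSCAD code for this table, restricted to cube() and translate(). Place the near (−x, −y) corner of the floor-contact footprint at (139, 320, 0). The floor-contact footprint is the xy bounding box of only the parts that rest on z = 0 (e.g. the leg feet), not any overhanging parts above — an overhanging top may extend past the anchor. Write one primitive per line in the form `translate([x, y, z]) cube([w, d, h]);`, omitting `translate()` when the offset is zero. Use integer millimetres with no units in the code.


translate([108, 289, 653]) cube([1406, 780, 31]);
translate([139, 320, 0]) cube([52, 52, 653]);
translate([1431, 320, 0]) cube([52, 52, 653]);
translate([139, 986, 0]) cube([52, 52, 653]);
translate([1431, 986, 0]) cube([52, 52, 653]);


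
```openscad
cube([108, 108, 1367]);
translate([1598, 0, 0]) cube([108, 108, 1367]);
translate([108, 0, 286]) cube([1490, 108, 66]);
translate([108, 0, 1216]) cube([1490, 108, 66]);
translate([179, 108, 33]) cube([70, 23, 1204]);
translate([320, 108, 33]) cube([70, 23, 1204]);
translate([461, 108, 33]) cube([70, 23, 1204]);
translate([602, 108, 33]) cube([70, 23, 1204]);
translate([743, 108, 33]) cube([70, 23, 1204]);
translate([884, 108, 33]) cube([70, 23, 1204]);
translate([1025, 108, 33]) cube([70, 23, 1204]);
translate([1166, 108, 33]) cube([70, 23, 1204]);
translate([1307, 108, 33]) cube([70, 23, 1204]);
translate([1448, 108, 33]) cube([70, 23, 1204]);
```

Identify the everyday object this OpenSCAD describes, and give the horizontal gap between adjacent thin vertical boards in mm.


A fence section. The picket gap is 71 mm.

Two posts, two rails, 10 pickets — a fence section. Span 1490 mm holds 10 pickets of 70 mm with 11 equal gaps: ⌊(1490 − 10·70) / 11⌋ = 71 mm.


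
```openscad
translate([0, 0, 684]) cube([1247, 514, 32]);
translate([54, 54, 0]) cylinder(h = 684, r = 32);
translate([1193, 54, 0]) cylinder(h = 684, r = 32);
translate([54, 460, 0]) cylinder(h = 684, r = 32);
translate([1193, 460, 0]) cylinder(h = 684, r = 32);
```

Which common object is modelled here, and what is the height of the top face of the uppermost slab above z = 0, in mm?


A table. The table height is 716 mm.

A 1247×514×32 slab sits at z = 684 on four Ø64 mm round legs — a table. The top surface is at 684 + 32 = 716 mm.


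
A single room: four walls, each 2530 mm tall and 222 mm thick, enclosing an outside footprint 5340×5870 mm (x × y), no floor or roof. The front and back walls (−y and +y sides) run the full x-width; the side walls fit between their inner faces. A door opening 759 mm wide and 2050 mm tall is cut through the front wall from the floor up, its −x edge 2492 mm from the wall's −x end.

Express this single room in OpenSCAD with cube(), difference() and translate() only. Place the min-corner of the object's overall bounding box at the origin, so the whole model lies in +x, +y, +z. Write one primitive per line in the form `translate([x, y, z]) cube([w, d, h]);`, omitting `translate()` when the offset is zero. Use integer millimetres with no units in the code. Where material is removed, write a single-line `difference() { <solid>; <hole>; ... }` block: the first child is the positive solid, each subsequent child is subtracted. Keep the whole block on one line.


difference() { cube([5340, 222, 2530]); translate([2492, 0, 0]) cube([759, 222, 2050]); }
translate([0, 5648, 0]) cube([5340, 222, 2530]);
translate([0, 222, 0]) cube([222, 5426, 2530]);
translate([5118, 222, 0]) cube([222, 5426, 2530]);


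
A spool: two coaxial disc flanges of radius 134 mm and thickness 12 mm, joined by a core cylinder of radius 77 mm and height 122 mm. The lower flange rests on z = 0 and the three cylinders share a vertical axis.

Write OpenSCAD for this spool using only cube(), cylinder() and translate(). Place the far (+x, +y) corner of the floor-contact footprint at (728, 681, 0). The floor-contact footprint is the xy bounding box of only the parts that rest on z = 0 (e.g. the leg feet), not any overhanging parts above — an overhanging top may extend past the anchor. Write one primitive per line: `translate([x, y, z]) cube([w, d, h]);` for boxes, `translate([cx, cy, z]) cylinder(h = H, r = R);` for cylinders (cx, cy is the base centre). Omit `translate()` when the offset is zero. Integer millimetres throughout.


translate([594, 547, 0]) cylinder(h = 12, r = 134);
translate([594, 547, 12]) cylinder(h = 122, r = 77);
translate([594, 547, 134]) cylinder(h = 12, r = 134);


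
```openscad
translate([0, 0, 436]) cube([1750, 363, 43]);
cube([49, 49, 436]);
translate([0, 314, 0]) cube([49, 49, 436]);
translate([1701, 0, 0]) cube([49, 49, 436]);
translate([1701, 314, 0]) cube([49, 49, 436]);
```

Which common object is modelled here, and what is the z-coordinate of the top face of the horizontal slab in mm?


A bench. The seat-top height is 479 mm.

A long slab on four corner posts — a bench. The slab sits at z = 436 with thickness 43, so the top is 436 + 43 = 479 mm.


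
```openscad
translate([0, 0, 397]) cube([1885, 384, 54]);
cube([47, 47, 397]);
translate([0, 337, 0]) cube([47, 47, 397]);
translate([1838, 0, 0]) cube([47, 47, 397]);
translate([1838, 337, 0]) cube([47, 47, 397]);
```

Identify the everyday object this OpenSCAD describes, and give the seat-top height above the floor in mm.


A bench. The seat-top height is 451 mm.

A long slab on four corner posts — a bench. The slab sits at z = 397 with thickness 54, so the top is 397 + 54 = 451 mm.


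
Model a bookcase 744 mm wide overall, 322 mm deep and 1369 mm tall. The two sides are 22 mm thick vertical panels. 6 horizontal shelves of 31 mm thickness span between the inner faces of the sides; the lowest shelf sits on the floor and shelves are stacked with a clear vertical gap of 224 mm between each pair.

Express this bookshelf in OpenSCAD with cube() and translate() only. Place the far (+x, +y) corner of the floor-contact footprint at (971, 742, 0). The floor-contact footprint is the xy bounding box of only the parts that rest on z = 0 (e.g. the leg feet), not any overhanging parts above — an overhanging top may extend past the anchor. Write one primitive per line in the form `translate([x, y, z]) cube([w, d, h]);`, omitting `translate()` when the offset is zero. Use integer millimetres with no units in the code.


translate([227, 420, 0]) cube([22, 322, 1369]);
translate([949, 420, 0]) cube([22, 322, 1369]);
translate([249, 420, 0]) cube([700, 322, 31]);
translate([249, 420, 255]) cube([700, 322, 31]);
translate([249, 420, 510]) cube([700, 322, 31]);
translate([249, 420, 765]) cube([700, 322, 31]);
translate([249, 420, 1020]) cube([700, 322, 31]);
translate([249, 420, 1275]) cube([700, 322, 31]);


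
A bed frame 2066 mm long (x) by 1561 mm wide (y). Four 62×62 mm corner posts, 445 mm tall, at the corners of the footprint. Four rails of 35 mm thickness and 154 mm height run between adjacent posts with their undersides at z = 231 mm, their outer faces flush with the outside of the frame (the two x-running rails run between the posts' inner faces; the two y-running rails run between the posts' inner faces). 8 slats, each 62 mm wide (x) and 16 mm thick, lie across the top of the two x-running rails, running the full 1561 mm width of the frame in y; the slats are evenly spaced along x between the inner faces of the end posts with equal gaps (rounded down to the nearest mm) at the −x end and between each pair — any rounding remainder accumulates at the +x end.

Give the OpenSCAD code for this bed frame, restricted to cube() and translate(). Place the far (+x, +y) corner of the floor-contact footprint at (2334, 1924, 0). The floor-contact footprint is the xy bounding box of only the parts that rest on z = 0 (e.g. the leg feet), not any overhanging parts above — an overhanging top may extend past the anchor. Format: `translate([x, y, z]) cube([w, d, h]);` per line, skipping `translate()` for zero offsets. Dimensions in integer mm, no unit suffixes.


// slat z = rail_z + rail_h = 231 + 154 = 385
// slat gap = ⌊(1942 − 8·62) / 9⌋ = 160
translate([268, 363, 0]) cube([62, 62, 445]);
translate([268, 1862, 0]) cube([62, 62, 445]);
translate([2272, 363, 0]) cube([62, 62, 445]);
translate([2272, 1862, 0]) cube([62, 62, 445]);
translate([330, 363, 231]) cube([1942, 35, 154]);
translate([330, 1889, 231]) cube([1942, 35, 154]);
translate([268, 425, 231]) cube([35, 1437, 154]);
translate([2299, 425, 231]) cube([35, 1437, 154]);
translate([490, 363, 385]) cube([62, 1561, 16]);
translate([712, 363, 385]) cube([62, 1561, 16]);
translate([934, 363, 385]) cube([62, 1561, 16]);
translate([1156, 363, 385]) cube([62, 1561, 16]);
translate([1378, 363, 385]) cube([62, 1561, 16]);
translate([1600, 363, 385]) cube([62, 1561, 16]);
translate([1822, 363, 385]) cube([62, 1561, 16]);
translate([2044, 363, 385]) cube([62, 1561, 16]);


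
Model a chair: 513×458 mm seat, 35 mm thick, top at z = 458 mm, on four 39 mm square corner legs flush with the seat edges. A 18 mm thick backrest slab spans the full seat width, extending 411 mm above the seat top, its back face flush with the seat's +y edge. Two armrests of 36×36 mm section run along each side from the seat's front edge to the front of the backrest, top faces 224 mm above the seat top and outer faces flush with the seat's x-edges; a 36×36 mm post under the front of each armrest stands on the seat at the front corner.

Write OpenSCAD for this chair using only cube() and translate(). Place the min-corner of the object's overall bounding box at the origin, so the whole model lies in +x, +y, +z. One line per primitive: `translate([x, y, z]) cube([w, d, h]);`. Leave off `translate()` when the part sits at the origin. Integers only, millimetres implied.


translate([0, 0, 423]) cube([513, 458, 35]);
cube([39, 39, 423]);
translate([474, 0, 0]) cube([39, 39, 423]);
translate([0, 419, 0]) cube([39, 39, 423]);
translate([474, 419, 0]) cube([39, 39, 423]);
translate([0, 440, 458]) cube([513, 18, 411]);
translate([0, 0, 646]) cube([36, 440, 36]);
translate([477, 0, 646]) cube([36, 440, 36]);
translate([0, 0, 458]) cube([36, 36, 188]);
translate([477, 0, 458]) cube([36, 36, 188]);


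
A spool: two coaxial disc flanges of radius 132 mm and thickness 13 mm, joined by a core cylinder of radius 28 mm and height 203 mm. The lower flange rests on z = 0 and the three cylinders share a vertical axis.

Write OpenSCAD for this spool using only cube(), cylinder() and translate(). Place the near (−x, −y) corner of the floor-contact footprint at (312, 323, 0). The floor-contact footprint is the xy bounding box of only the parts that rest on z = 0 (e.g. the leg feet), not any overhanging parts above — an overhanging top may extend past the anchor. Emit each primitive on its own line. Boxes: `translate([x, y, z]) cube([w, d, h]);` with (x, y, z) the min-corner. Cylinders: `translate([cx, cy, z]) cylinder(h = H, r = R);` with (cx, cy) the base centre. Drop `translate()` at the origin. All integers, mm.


translate([444, 455, 0]) cylinder(h = 13, r = 132);
translate([444, 455, 13]) cylinder(h = 203, r = 28);
translate([444, 455, 216]) cylinder(h = 13, r = 132);


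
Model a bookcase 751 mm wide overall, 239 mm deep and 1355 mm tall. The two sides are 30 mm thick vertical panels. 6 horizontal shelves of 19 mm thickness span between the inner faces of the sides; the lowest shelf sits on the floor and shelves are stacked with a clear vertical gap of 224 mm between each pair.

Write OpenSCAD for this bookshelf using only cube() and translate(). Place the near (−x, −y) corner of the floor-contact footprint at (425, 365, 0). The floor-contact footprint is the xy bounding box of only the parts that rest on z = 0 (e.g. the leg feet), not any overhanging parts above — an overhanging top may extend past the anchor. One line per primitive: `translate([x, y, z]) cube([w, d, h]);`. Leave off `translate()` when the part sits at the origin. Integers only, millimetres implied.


translate([425, 365, 0]) cube([30, 239, 1355]);
translate([1146, 365, 0]) cube([30, 239, 1355]);
translate([455, 365, 0]) cube([691, 239, 19]);
translate([455, 365, 243]) cube([691, 239, 19]);
translate([455, 365, 486]) cube([691, 239, 19]);
translate([455, 365, 729]) cube([691, 239, 19]);
translate([455, 365, 972]) cube([691, 239, 19]);
translate([455, 365, 1215]) cube([691, 239, 19]);


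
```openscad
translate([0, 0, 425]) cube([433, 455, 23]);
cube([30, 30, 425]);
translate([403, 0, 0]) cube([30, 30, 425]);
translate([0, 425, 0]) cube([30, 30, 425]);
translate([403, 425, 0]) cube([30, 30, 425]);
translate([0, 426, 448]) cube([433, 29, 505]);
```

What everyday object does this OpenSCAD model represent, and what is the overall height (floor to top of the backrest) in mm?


A chair. The overall height is 953 mm.

A slab on four corner posts with a tall panel at the back — a chair. The seat slab sits at z = 425 with thickness 23, and the 505 mm backrest starts at the seat top, so the overall height is 425 + 23 + 505 = 953 mm.


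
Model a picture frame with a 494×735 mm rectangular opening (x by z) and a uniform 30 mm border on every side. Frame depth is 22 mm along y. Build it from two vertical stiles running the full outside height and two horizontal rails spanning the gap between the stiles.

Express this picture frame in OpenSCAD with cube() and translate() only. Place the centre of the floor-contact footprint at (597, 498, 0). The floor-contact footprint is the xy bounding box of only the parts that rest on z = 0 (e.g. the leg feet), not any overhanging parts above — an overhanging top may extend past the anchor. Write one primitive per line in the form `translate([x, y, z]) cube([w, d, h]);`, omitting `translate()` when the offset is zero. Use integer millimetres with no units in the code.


translate([320, 487, 0]) cube([30, 22, 795]);
translate([844, 487, 0]) cube([30, 22, 795]);
translate([350, 487, 0]) cube([494, 22, 30]);
translate([350, 487, 765]) cube([494, 22, 30]);


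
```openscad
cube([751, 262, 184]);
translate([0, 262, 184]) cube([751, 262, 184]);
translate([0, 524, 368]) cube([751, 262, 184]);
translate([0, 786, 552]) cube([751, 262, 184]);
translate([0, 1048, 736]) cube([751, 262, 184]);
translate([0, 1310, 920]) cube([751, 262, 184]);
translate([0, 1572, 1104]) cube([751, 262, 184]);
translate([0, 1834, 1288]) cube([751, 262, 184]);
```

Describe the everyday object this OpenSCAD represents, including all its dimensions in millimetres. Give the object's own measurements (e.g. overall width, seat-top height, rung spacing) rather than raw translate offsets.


A straight staircase of 8 solid steps. Each step is 751 mm wide (x), 262 mm deep (y, the going) and 184 mm tall (the rise). The first step rests on the floor; each subsequent step sits one going further in +y and one rise higher in +z, directly behind and above the previous step with no overlap.


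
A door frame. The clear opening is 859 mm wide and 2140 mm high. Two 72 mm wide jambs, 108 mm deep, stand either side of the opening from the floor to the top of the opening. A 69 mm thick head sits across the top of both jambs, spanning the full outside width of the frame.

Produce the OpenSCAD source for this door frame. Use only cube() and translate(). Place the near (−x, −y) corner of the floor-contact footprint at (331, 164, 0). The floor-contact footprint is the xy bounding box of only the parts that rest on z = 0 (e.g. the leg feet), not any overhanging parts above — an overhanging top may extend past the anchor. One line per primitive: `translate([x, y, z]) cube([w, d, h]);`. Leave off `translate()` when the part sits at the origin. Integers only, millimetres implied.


translate([331, 164, 0]) cube([72, 108, 2140]);
translate([1262, 164, 0]) cube([72, 108, 2140]);
translate([331, 164, 2140]) cube([1003, 108, 69]);


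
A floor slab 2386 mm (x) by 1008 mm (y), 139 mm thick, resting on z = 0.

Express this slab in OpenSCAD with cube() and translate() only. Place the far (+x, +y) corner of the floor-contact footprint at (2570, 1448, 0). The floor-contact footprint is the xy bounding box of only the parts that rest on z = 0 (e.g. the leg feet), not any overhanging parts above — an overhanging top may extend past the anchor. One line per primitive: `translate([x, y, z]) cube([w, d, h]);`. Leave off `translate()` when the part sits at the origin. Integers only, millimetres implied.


translate([184, 440, 0]) cube([2386, 1008, 139]);


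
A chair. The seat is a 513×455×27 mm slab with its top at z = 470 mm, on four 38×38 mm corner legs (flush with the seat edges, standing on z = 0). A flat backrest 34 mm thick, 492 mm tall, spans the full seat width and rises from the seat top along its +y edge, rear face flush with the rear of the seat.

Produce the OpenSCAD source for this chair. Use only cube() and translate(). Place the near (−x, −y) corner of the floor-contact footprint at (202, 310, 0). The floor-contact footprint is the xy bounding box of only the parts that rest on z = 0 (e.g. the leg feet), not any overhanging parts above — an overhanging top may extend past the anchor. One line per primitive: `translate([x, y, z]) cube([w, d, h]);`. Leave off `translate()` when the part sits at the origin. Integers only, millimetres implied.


translate([202, 310, 443]) cube([513, 455, 27]);
translate([202, 310, 0]) cube([38, 38, 443]);
translate([677, 310, 0]) cube([38, 38, 443]);
translate([202, 727, 0]) cube([38, 38, 443]);
translate([677, 727, 0]) cube([38, 38, 443]);
translate([202, 731, 470]) cube([513, 34, 492]);


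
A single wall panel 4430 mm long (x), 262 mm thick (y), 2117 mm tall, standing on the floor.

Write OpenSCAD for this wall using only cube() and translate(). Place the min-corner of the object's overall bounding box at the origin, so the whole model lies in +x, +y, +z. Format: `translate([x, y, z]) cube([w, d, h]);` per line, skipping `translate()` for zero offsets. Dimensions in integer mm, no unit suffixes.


cube([4430, 262, 2117]);


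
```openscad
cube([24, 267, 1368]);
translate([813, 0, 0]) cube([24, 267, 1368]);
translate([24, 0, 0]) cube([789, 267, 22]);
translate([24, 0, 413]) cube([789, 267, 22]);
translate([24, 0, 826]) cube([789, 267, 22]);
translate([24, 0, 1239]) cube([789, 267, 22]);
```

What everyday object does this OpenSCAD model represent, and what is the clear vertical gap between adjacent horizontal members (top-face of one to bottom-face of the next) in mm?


A bookshelf. The clear shelf gap is 391 mm.

Two tall side panels with 4 horizontal boards between them — a bookshelf. The first two shelf undersides are at z = 0 and z = 413; with shelf thickness 22, the clear gap is 413 − 0 − 22 = 391 mm.


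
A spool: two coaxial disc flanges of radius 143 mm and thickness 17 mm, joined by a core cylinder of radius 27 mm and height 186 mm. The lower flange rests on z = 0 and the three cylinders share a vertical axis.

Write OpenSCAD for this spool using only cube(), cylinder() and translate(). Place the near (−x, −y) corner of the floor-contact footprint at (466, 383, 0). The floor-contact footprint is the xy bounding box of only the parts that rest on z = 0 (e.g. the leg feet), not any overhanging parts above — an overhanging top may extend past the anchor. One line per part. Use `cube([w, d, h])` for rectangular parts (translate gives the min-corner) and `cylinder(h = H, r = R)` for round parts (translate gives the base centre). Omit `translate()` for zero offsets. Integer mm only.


translate([609, 526, 0]) cylinder(h = 17, r = 143);
translate([609, 526, 17]) cylinder(h = 186, r = 27);
translate([609, 526, 203]) cylinder(h = 17, r = 143);


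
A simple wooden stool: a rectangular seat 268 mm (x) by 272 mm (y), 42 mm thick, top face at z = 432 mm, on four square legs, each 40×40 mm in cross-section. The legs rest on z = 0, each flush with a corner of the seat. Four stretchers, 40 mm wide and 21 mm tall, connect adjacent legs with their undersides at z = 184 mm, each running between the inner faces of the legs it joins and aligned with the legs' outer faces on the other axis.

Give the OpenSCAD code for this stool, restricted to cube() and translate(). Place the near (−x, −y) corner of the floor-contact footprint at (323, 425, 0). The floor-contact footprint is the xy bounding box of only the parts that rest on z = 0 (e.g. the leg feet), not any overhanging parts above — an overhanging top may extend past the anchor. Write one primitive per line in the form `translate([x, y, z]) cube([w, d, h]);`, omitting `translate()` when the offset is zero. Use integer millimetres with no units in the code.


translate([323, 425, 390]) cube([268, 272, 42]);
translate([323, 425, 0]) cube([40, 40, 390]);
translate([551, 425, 0]) cube([40, 40, 390]);
translate([323, 657, 0]) cube([40, 40, 390]);
translate([551, 657, 0]) cube([40, 40, 390]);
translate([363, 425, 184]) cube([188, 40, 21]);
translate([363, 657, 184]) cube([188, 40, 21]);
translate([323, 465, 184]) cube([40, 192, 21]);
translate([551, 465, 184]) cube([40, 192, 21]);


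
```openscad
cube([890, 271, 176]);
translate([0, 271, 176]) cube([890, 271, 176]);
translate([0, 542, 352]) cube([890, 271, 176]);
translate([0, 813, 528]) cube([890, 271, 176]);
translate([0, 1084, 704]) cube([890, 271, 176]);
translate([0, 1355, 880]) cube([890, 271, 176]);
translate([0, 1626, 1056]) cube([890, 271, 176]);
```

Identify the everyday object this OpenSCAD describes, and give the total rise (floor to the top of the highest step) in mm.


A staircase. The total rise is 1232 mm.

7 identical blocks, each offset up and back from the previous — a staircase. Each step is 176 mm tall and there are 7 of them, so the total rise is 7 × 176 = 1232 mm.


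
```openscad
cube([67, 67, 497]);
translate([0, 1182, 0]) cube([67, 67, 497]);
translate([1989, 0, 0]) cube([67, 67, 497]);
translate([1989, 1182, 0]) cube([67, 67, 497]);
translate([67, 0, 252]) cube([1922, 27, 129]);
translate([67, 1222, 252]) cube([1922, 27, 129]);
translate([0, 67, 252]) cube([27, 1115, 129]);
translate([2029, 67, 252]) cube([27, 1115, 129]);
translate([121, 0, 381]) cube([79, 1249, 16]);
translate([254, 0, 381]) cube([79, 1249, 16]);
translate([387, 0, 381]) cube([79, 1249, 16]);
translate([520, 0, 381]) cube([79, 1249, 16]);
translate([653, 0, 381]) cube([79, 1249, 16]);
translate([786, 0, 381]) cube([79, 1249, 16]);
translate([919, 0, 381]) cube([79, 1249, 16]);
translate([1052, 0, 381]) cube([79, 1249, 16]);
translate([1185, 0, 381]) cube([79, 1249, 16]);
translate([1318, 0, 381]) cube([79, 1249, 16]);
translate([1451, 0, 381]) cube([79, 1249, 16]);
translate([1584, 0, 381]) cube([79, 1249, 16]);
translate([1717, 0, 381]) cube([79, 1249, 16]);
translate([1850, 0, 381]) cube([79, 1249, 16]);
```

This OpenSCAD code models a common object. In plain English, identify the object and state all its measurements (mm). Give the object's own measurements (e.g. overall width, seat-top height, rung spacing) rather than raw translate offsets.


A bed frame 2056 mm long (x) by 1249 mm wide (y). Four 67×67 mm corner posts, 497 mm tall, at the corners of the footprint. Four rails of 27 mm thickness and 129 mm height run between adjacent posts with their undersides at z = 252 mm, their outer faces flush with the outside of the frame (the two x-running rails run between the posts' inner faces; the two y-running rails run between the posts' inner faces). 14 slats, each 79 mm wide (x) and 16 mm thick, lie across the top of the two x-running rails, running the full 1249 mm width of the frame in y; along x they sit between the end posts with a 54 mm gap after the −x posts and between neighbouring slats, leaving 60 mm before the +x posts.


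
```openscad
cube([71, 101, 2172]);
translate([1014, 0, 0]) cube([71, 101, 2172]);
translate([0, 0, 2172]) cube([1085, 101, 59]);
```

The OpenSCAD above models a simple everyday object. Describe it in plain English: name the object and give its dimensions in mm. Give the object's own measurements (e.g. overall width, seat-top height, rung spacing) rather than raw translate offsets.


A door frame. The clear opening is 943 mm wide and 2172 mm high. Two 71 mm wide jambs, 101 mm deep, stand either side of the opening from the floor to the top of the opening. A 59 mm thick head sits across the top of both jambs, spanning the full outside width of the frame.


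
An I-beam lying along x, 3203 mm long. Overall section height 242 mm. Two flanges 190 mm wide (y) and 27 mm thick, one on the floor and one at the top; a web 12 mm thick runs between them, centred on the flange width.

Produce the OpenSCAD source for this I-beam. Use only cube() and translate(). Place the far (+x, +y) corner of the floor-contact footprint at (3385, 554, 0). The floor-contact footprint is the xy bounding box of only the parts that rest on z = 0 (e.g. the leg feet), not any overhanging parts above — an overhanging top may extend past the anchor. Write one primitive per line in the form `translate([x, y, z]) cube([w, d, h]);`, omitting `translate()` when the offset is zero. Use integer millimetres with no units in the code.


translate([182, 364, 0]) cube([3203, 190, 27]);
translate([182, 453, 27]) cube([3203, 12, 188]);
translate([182, 364, 215]) cube([3203, 190, 27]);


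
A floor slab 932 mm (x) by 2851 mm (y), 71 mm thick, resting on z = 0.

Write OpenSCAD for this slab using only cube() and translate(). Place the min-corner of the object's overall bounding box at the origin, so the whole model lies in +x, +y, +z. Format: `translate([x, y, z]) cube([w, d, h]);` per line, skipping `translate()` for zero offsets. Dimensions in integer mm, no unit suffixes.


cube([932, 2851, 71]);


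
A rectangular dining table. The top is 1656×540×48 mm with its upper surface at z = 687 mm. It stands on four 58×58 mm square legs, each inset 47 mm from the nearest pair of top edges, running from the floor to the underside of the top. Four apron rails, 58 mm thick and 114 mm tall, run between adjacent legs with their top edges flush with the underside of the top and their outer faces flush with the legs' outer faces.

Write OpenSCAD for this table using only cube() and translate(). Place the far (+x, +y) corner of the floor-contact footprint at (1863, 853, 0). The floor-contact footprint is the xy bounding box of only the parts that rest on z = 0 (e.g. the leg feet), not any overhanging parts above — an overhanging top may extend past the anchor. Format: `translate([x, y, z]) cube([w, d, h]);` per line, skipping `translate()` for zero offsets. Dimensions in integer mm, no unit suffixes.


translate([254, 360, 639]) cube([1656, 540, 48]);
translate([301, 407, 0]) cube([58, 58, 639]);
translate([1805, 407, 0]) cube([58, 58, 639]);
translate([301, 795, 0]) cube([58, 58, 639]);
translate([1805, 795, 0]) cube([58, 58, 639]);
translate([359, 407, 525]) cube([1446, 58, 114]);
translate([359, 795, 525]) cube([1446, 58, 114]);
translate([301, 465, 525]) cube([58, 330, 114]);
translate([1805, 465, 525]) cube([58, 330, 114]);


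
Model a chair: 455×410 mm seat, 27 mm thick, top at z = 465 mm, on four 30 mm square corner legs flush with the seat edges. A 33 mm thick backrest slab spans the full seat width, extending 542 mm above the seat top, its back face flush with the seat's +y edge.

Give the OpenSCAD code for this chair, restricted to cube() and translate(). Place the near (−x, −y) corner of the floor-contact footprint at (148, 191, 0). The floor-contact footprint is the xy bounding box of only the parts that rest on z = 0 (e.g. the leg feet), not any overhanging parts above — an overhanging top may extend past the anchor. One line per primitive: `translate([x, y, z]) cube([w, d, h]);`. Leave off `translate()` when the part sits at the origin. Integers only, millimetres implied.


translate([148, 191, 438]) cube([455, 410, 27]);
translate([148, 191, 0]) cube([30, 30, 438]);
translate([573, 191, 0]) cube([30, 30, 438]);
translate([148, 571, 0]) cube([30, 30, 438]);
translate([573, 571, 0]) cube([30, 30, 438]);
translate([148, 568, 465]) cube([455, 33, 542]);


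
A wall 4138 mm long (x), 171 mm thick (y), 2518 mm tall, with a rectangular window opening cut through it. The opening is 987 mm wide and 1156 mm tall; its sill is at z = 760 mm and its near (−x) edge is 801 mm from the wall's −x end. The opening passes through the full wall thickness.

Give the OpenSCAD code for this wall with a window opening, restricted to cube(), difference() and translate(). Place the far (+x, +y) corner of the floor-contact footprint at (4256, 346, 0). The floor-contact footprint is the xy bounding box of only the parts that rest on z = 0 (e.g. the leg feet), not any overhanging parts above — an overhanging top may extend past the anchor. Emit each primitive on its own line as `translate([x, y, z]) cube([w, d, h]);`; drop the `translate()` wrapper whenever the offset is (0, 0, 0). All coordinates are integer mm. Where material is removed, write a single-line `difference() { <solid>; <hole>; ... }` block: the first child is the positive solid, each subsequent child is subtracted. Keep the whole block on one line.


difference() { translate([118, 175, 0]) cube([4138, 171, 2518]); translate([919, 175, 760]) cube([987, 171, 1156]); }


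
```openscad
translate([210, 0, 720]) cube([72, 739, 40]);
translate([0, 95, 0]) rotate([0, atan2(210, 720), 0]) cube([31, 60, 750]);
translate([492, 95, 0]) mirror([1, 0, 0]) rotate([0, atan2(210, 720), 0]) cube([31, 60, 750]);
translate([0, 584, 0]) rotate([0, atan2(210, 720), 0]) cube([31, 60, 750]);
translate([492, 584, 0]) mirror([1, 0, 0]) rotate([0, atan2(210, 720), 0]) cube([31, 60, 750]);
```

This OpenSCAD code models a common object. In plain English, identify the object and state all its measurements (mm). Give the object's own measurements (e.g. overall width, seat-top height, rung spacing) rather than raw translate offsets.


A sawhorse. A 72×739×40 mm beam (x, y, z) sits on two A-frame leg pairs. Each pair is two raked legs of 31×60 mm section (60 mm along y) splaying symmetrically in x. Each leg rises 720 mm vertically over 210 mm of horizontal reach and is 750 mm long along its own axis. Every leg's outer bottom edge rests on the floor and its outer top edge meets a bottom edge of the beam — the left legs (tilting toward +x) meet the beam's −x bottom edge, the right legs (their mirror images, tilting toward −x) meet its +x bottom edge — so the leg tops tuck under the beam, the beam's underside is 720 mm above the floor, and the feet are 492 mm apart outside-to-outside with the beam centred between them. The two leg pairs are set in 95 mm from either end of the beam.


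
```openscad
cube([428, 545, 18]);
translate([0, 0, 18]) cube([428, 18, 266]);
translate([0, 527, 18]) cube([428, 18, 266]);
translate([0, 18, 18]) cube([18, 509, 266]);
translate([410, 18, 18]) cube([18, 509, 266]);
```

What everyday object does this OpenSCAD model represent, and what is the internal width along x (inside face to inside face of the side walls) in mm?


An open box. The internal width is 392 mm.

A 428×545 base slab with four walls standing on it — an open box. The base is 428 mm wide and the walls are 18 mm thick, so the internal width is 428 − 2 × 18 = 392 mm.


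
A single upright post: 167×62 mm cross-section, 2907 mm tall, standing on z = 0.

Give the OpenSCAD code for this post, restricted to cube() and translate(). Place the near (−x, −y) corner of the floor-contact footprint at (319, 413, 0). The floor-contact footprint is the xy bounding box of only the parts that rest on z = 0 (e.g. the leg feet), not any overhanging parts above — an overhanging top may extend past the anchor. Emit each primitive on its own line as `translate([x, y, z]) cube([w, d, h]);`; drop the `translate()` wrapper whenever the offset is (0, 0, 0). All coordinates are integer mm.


translate([319, 413, 0]) cube([167, 62, 2907]);


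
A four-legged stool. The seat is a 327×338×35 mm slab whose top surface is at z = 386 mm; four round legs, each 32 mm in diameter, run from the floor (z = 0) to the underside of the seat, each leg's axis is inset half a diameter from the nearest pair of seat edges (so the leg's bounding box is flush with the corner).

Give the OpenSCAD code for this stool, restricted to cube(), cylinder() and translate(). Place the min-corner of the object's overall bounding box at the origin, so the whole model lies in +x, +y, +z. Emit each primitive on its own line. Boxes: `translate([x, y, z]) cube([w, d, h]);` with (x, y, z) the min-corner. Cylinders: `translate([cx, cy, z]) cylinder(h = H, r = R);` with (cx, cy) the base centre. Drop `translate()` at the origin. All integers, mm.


// leg_h = 386 - 35 = 351
translate([0, 0, 351]) cube([327, 338, 35]);
translate([16, 16, 0]) cylinder(h = 351, r = 16);
translate([311, 16, 0]) cylinder(h = 351, r = 16);
translate([16, 322, 0]) cylinder(h = 351, r = 16);
translate([311, 322, 0]) cylinder(h = 351, r = 16);


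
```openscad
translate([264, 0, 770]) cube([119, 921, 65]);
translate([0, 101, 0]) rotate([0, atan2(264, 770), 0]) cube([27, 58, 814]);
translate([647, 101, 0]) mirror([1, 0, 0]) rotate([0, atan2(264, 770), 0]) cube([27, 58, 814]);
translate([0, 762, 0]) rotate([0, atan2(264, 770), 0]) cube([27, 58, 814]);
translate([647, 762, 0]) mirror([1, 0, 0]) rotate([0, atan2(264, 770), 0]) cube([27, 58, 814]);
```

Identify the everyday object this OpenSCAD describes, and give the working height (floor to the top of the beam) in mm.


A sawhorse. The overall height is 835 mm.

A beam across two mirrored pairs of raked legs — a sawhorse. The beam's underside is at z = 770 (matching the legs' vertical rise in atan2(264, 770)) and the beam is 65 mm tall, so its top is at 770 + 65 = 835 mm. The raked legs top out at the beam's underside, so that is the highest point.
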